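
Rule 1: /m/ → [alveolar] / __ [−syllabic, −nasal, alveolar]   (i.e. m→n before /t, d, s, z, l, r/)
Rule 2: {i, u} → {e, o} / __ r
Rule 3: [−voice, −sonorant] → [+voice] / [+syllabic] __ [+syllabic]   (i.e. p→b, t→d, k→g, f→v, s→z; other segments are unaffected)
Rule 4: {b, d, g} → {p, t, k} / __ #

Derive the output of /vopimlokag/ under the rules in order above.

Rule 1 (nasal place assimilation): /m/ precedes the alveolar consonant /l/, so it assimilates in place to [n]. /vopimlokag/ → vopinlokag.
Rule 2 (pre-rhotic lowering): no segment meets the environment; /vopinlokag/ is unchanged.
Rule 3 (intervocalic voicing): /p/ is a voiceless obstruent between vowels /o/ and /i/, so it voices to [b]. /k/ is a voiceless obstruent between vowels /o/ and /a/, so it voices to [g]. /vopinlokag/ → vobinlogag.
Rule 4 (final devoicing): /g/ is a voiced stop in word-final position, so it devoices to [k]. /vobinlogag/ → vobinlogak.

vobinlogak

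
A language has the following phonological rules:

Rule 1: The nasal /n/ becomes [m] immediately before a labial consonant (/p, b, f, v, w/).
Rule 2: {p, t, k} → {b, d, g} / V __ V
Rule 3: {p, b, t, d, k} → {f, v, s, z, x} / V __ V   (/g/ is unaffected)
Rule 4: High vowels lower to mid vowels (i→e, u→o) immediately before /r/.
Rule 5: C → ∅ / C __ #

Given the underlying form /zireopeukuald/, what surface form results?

Rule 1 (nasal place assimilation): no segment meets the environment; /zireopeukuald/ is unchanged.
Rule 2 (intervocalic voicing): /p/ is a voiceless stop between vowels /o/ and /e/, so it voices to [b]. /k/ is a voiceless stop between vowels /u/ and /u/, so it voices to [g]. /zireopeukuald/ → zireobeuguald.
Rule 3 (intervocalic spirantization): /b/ is a stop between vowels /o/ and /e/, so it spirantizes to the fricative [v]. /zireobeuguald/ → zireoveuguald.
Rule 4 (pre-rhotic lowering): /i/ is a high vowel immediately before /r/, so it lowers to [e]. /zireoveuguald/ → zereoveuguald.
Rule 5 (final cluster simplification): /d/ is the second consonant of a word-final cluster /ld/, so it deletes. /zereoveuguald/ → zereoveugual.

zereoveugual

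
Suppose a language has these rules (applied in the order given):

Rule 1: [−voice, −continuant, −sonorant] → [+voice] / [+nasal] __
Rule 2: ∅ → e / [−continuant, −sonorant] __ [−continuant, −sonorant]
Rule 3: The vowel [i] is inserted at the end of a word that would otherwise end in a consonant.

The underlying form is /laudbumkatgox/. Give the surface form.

laudebumgategoxi

Rule 1 (post-nasal voicing): /k/ is a voiceless stop immediately after the nasal /m/, so it voices to [g]. /laudbumkatgox/ → laudbumgatgox.
Rule 2 (stop-cluster e-epenthesis): /d/ and /b/ form a stop–stop cluster, so [e] is inserted between them. /t/ and /g/ form a stop–stop cluster, so [e] is inserted between them. /laudbumgatgox/ → laudebumgategox.
Rule 3 (final i-epenthesis): the form ends in the consonant /x/, so [i] is inserted word-finally. /laudebumgategox/ → laudebumgategoxi.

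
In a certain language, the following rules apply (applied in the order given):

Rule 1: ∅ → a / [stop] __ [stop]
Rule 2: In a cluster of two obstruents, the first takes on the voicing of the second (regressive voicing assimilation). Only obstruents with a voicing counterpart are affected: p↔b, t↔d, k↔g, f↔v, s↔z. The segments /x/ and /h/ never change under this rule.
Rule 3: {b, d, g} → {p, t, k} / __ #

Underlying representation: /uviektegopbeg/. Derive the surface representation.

Rule 1 (stop-cluster a-epenthesis): /k/ and /t/ form a stop–stop cluster, so [a] is inserted between them. /p/ and /b/ form a stop–stop cluster, so [a] is inserted between them. /uviektegopbeg/ → uviekategopabeg.
Rule 2 (regressive voicing assimilation): no segment meets the environment; /uviekategopabeg/ is unchanged.
Rule 3 (final devoicing): /g/ is a voiced stop in word-final position, so it devoices to [k]. /uviekategopabeg/ → uviekategopabek.

uviekategopabek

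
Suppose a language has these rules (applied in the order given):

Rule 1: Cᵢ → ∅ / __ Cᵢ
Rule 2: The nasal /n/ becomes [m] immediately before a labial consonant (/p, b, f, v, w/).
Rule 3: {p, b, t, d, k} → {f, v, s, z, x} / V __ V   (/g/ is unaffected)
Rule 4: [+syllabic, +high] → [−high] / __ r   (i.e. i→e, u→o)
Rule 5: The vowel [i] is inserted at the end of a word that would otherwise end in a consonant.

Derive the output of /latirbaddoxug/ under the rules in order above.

Rule 1 (degemination): /dd/ is a geminate; the first /d/ deletes. /latirbaddoxug/ → latirbadoxug.
Rule 2 (nasal place assimilation): no segment meets the environment; /latirbadoxug/ is unchanged.
Rule 3 (intervocalic spirantization): /t/ is a stop between vowels /a/ and /i/, so it spirantizes to the fricative [s]. /d/ is a stop between vowels /a/ and /o/, so it spirantizes to the fricative [z]. /latirbadoxug/ → lasirbazoxug.
Rule 4 (pre-rhotic lowering): /i/ is a high vowel immediately before /r/, so it lowers to [e]. /lasirbazoxug/ → laserbazoxug.
Rule 5 (final i-epenthesis): the form ends in the consonant /g/, so [i] is inserted word-finally. /laserbazoxug/ → laserbazoxugi.

laserbazoxugi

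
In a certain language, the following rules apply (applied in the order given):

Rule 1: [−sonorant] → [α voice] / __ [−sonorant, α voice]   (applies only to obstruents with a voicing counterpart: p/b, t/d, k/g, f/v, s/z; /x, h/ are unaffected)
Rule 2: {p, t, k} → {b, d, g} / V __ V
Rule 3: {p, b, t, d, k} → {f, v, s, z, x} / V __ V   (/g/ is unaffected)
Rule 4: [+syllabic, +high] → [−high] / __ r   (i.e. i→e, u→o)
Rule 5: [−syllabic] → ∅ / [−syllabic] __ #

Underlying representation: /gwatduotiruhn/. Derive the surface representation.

Rule 1 (regressive voicing assimilation): /t/ precedes the voiced obstruent /d/, so it voices to [d] by assimilation. /gwatduotiruhn/ → gwadduotiruhn.
Rule 2 (intervocalic voicing): /t/ is a voiceless stop between vowels /o/ and /i/, so it voices to [d]. /gwadduotiruhn/ → gwadduodiruhn.
Rule 3 (intervocalic spirantization): /d/ is a stop between vowels /o/ and /i/, so it spirantizes to the fricative [z]. /gwadduodiruhn/ → gwadduoziruhn.
Rule 4 (pre-rhotic lowering): /i/ is a high vowel immediately before /r/, so it lowers to [e]. /gwadduoziruhn/ → gwadduozeruhn.
Rule 5 (final cluster simplification): /n/ is the second consonant of a word-final cluster /hn/, so it deletes. /gwadduozeruhn/ → gwadduozeruh.

gwadduozeruh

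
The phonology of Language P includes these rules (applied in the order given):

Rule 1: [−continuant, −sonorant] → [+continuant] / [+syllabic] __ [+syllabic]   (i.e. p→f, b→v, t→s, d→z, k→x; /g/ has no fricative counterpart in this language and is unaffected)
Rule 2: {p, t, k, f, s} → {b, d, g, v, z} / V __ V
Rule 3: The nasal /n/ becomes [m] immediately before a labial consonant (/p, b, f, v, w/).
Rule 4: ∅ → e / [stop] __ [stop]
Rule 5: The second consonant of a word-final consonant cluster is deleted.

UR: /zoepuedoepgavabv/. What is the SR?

Rule 1 (intervocalic spirantization): /p/ is a stop between vowels /e/ and /u/, so it spirantizes to the fricative [f]. /d/ is a stop between vowels /e/ and /o/, so it spirantizes to the fricative [z]. /zoepuedoepgavabv/ → zoefuezoepgavabv.
Rule 2 (intervocalic voicing): /f/ is a voiceless obstruent between vowels /e/ and /u/, so it voices to [v]. /zoefuezoepgavabv/ → zoevuezoepgavabv.
Rule 3 (nasal place assimilation): no segment meets the environment; /zoevuezoepgavabv/ is unchanged.
Rule 4 (stop-cluster e-epenthesis): /p/ and /g/ form a stop–stop cluster, so [e] is inserted between them. /zoevuezoepgavabv/ → zoevuezoepegavabv.
Rule 5 (final cluster simplification): /v/ is the second consonant of a word-final cluster /bv/, so it deletes. /zoevuezoepegavabv/ → zoevuezoepegavab.

zoevuezoepegavab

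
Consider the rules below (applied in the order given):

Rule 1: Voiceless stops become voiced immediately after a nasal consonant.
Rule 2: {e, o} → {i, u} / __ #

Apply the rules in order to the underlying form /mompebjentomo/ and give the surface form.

mombebjendomu

Rule 1 (post-nasal voicing): /p/ is a voiceless stop immediately after the nasal /m/, so it voices to [b]. /t/ is a voiceless stop immediately after the nasal /n/, so it voices to [d]. /mompebjentomo/ → mombebjendomo.
Rule 2 (final vowel raising): /o/ is a mid vowel in word-final position, so it raises to [u]. /mombebjendomo/ → mombebjendomu.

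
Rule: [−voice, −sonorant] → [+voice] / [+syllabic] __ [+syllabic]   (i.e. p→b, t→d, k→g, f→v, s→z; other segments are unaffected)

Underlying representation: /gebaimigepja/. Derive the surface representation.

No segment of /gebaimigepja/ meets the structural description of the rule, so the form surfaces unchanged.

gebaimigepja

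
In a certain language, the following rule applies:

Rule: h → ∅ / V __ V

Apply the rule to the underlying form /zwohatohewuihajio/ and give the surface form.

zwoatoewuiajio

/h/ occurs between vowels /o/ and /a/, so it deletes.
/h/ occurs between vowels /o/ and /e/, so it deletes.
/h/ occurs between vowels /i/ and /a/, so it deletes.
Surface form: [zwoatoewuiajio].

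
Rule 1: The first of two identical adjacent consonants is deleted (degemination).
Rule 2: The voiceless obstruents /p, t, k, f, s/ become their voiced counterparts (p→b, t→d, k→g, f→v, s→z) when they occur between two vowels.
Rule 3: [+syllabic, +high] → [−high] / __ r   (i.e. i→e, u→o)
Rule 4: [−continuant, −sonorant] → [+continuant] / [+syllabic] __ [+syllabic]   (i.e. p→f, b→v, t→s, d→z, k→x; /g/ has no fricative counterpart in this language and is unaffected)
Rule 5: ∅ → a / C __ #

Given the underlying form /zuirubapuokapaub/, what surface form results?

zueruvavuogavauba

Rule 1 (degemination): no segment meets the environment; /zuirubapuokapaub/ is unchanged.
Rule 2 (intervocalic voicing): /p/ is a voiceless obstruent between vowels /a/ and /u/, so it voices to [b]. /k/ is a voiceless obstruent between vowels /o/ and /a/, so it voices to [g]. /p/ is a voiceless obstruent between vowels /a/ and /a/, so it voices to [b]. /zuirubapuokapaub/ → zuirubabuogabaub.
Rule 3 (pre-rhotic lowering): /i/ is a high vowel immediately before /r/, so it lowers to [e]. /zuirubabuogabaub/ → zuerubabuogabaub.
Rule 4 (intervocalic spirantization): /b/ is a stop between vowels /u/ and /a/, so it spirantizes to the fricative [v]. /b/ is a stop between vowels /a/ and /u/, so it spirantizes to the fricative [v]. /b/ is a stop between vowels /a/ and /a/, so it spirantizes to the fricative [v]. /zuerubabuogabaub/ → zueruvavuogavaub.
Rule 5 (final a-epenthesis): the form ends in the consonant /b/, so [a] is inserted word-finally. /zueruvavuogavaub/ → zueruvavuogavauba.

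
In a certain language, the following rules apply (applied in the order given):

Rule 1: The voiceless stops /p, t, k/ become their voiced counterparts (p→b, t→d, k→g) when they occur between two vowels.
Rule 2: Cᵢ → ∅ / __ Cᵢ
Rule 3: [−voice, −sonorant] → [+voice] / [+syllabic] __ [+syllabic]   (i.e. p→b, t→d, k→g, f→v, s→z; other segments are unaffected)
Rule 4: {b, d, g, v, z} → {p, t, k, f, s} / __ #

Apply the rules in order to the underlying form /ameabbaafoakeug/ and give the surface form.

ameabaavoageuk

Rule 1 (intervocalic voicing): /k/ is a voiceless stop between vowels /a/ and /e/, so it voices to [g]. /ameabbaafoakeug/ → ameabbaafoageug.
Rule 2 (degemination): /bb/ is a geminate; the first /b/ deletes. /ameabbaafoageug/ → ameabaafoageug.
Rule 3 (intervocalic voicing): /f/ is a voiceless obstruent between vowels /a/ and /o/, so it voices to [v]. /ameabaafoageug/ → ameabaavoageug.
Rule 4 (final devoicing): /g/ is a voiced obstruent in word-final position, so it devoices to [k]. /ameabaavoageug/ → ameabaavoageuk.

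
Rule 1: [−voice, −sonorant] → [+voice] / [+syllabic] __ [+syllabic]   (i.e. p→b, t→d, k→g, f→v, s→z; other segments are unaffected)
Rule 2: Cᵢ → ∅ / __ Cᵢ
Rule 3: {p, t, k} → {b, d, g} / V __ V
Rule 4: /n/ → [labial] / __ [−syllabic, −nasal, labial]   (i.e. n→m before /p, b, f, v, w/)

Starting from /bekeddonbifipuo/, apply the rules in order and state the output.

begedombivibuo

Rule 1 (intervocalic voicing): /k/ is a voiceless obstruent between vowels /e/ and /e/, so it voices to [g]. /f/ is a voiceless obstruent between vowels /i/ and /i/, so it voices to [v]. /p/ is a voiceless obstruent between vowels /i/ and /u/, so it voices to [b]. /bekeddonbifipuo/ → begeddonbivibuo.
Rule 2 (degemination): /dd/ is a geminate; the first /d/ deletes. /begeddonbivibuo/ → begedonbivibuo.
Rule 3 (intervocalic voicing): no segment meets the environment; /begedonbivibuo/ is unchanged.
Rule 4 (nasal place assimilation): /n/ precedes the labial consonant /b/, so it assimilates in place to [m]. /begedonbivibuo/ → begedombivibuo.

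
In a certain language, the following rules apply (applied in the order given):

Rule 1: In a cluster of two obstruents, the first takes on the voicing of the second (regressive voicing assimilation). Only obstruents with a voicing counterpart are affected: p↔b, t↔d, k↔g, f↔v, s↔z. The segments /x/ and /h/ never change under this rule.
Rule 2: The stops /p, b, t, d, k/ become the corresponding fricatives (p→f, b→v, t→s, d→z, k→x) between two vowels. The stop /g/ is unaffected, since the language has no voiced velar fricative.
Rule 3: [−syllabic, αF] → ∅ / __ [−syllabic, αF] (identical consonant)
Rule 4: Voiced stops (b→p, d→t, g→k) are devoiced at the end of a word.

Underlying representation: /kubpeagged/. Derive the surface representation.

kupeaget

Rule 1 (regressive voicing assimilation): /b/ precedes the voiceless obstruent /p/, so it devoices to [p] by assimilation. /kubpeagged/ → kuppeagged.
Rule 2 (intervocalic spirantization): no segment meets the environment; /kuppeagged/ is unchanged.
Rule 3 (degemination): /pp/ is a geminate; the first /p/ deletes. /gg/ is a geminate; the first /g/ deletes. /kuppeagged/ → kupeaged.
Rule 4 (final devoicing): /d/ is a voiced stop in word-final position, so it devoices to [t]. /kupeaged/ → kupeaget.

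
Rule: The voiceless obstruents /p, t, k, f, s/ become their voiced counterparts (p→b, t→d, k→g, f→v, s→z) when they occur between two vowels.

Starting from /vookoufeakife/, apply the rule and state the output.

voogouveagive

/k/ is a voiceless obstruent between vowels /o/ and /o/, so it voices to [g].
/f/ is a voiceless obstruent between vowels /u/ and /e/, so it voices to [v].
/k/ is a voiceless obstruent between vowels /a/ and /i/, so it voices to [g].
/f/ is a voiceless obstruent between vowels /i/ and /e/, so it voices to [v].
Surface form: [voogouveagive].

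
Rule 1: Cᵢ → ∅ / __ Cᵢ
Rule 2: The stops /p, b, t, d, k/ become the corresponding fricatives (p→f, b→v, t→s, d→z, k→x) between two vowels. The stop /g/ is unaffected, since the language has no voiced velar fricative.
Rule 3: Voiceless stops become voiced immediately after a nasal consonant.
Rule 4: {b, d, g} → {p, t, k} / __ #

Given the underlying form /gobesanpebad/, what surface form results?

govesanbevat

Rule 1 (degemination): no segment meets the environment; /gobesanpebad/ is unchanged.
Rule 2 (intervocalic spirantization): /b/ is a stop between vowels /o/ and /e/, so it spirantizes to the fricative [v]. /b/ is a stop between vowels /e/ and /a/, so it spirantizes to the fricative [v]. /gobesanpebad/ → govesanpevad.
Rule 3 (post-nasal voicing): /p/ is a voiceless stop immediately after the nasal /n/, so it voices to [b]. /govesanpevad/ → govesanbevad.
Rule 4 (final devoicing): /d/ is a voiced stop in word-final position, so it devoices to [t]. /govesanbevad/ → govesanbevat.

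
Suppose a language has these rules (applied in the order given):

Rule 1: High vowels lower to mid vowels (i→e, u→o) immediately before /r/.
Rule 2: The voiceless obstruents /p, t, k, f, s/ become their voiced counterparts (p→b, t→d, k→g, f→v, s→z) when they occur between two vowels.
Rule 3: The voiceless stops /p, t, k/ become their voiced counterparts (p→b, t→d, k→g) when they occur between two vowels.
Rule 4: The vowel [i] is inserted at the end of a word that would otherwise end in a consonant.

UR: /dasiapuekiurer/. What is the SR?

Rule 1 (pre-rhotic lowering): /u/ is a high vowel immediately before /r/, so it lowers to [o]. /dasiapuekiurer/ → dasiapuekiorer.
Rule 2 (intervocalic voicing): /s/ is a voiceless obstruent between vowels /a/ and /i/, so it voices to [z]. /p/ is a voiceless obstruent between vowels /a/ and /u/, so it voices to [b]. /k/ is a voiceless obstruent between vowels /e/ and /i/, so it voices to [g]. /dasiapuekiorer/ → daziabuegiorer.
Rule 3 (intervocalic voicing): no segment meets the environment; /daziabuegiorer/ is unchanged.
Rule 4 (final i-epenthesis): the form ends in the consonant /r/, so [i] is inserted word-finally. /daziabuegiorer/ → daziabuegioreri.

daziabuegioreri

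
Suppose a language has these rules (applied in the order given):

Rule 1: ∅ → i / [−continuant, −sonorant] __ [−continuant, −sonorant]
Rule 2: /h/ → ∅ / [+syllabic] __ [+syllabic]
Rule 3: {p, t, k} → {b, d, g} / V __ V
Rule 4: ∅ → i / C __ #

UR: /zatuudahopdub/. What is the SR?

zaduudaobidubi

Rule 1 (stop-cluster i-epenthesis): /p/ and /d/ form a stop–stop cluster, so [i] is inserted between them. /zatuudahopdub/ → zatuudahopidub.
Rule 2 (intervocalic h-deletion): /h/ occurs between vowels /a/ and /o/, so it deletes. /zatuudahopidub/ → zatuudaopidub.
Rule 3 (intervocalic voicing): /t/ is a voiceless stop between vowels /a/ and /u/, so it voices to [d]. /p/ is a voiceless stop between vowels /o/ and /i/, so it voices to [b]. /zatuudaopidub/ → zaduudaobidub.
Rule 4 (final i-epenthesis): the form ends in the consonant /b/, so [i] is inserted word-finally. /zaduudaobidub/ → zaduudaobidubi.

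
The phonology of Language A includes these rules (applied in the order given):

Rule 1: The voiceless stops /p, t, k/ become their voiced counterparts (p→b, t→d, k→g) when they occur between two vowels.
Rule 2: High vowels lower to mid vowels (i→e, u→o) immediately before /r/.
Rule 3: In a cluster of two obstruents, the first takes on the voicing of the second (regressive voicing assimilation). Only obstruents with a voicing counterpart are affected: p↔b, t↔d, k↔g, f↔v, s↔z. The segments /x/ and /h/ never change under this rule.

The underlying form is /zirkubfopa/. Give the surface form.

Rule 1 (intervocalic voicing): /p/ is a voiceless stop between vowels /o/ and /a/, so it voices to [b]. /zirkubfopa/ → zirkubfoba.
Rule 2 (pre-rhotic lowering): /i/ is a high vowel immediately before /r/, so it lowers to [e]. /zirkubfoba/ → zerkubfoba.
Rule 3 (regressive voicing assimilation): /b/ precedes the voiceless obstruent /f/, so it devoices to [p] by assimilation. /zerkubfoba/ → zerkupfoba.

zerkupfoba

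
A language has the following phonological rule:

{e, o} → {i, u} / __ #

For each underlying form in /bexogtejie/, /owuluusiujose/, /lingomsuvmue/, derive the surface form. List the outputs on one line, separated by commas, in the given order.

/bexogtejie/: /e/ is a mid vowel in word-final position, so it raises to [i]. → [bexogtejii].
/owuluusiujose/: /e/ is a mid vowel in word-final position, so it raises to [i]. → [owuluusiujosi].
/lingomsuvmue/: /e/ is a mid vowel in word-final position, so it raises to [i]. → [lingomsuvmui].

bexogtejii, owuluusiujosi, lingomsuvmui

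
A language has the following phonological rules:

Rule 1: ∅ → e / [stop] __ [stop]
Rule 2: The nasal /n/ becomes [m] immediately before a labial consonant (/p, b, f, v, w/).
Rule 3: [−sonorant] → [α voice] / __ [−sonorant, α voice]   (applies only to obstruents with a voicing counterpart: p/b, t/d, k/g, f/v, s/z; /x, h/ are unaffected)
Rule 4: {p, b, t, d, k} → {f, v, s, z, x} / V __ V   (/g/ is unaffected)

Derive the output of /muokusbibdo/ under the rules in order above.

Rule 1 (stop-cluster e-epenthesis): /b/ and /d/ form a stop–stop cluster, so [e] is inserted between them. /muokusbibdo/ → muokusbibedo.
Rule 2 (nasal place assimilation): no segment meets the environment; /muokusbibedo/ is unchanged.
Rule 3 (regressive voicing assimilation): /s/ precedes the voiced obstruent /b/, so it voices to [z] by assimilation. /muokusbibedo/ → muokuzbibedo.
Rule 4 (intervocalic spirantization): /k/ is a stop between vowels /o/ and /u/, so it spirantizes to the fricative [x]. /b/ is a stop between vowels /i/ and /e/, so it spirantizes to the fricative [v]. /d/ is a stop between vowels /e/ and /o/, so it spirantizes to the fricative [z]. /muokuzbibedo/ → muoxuzbivezo.

muoxuzbivezo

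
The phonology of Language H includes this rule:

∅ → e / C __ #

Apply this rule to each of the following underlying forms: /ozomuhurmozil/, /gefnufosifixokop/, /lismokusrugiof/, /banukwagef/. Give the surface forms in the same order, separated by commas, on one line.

ozomuhurmozile, gefnufosifixokope, lismokusrugiofe, banukwagefe

/ozomuhurmozil/: the form ends in the consonant /l/, so [e] is inserted word-finally. → [ozomuhurmozile].
/gefnufosifixokop/: the form ends in the consonant /p/, so [e] is inserted word-finally. → [gefnufosifixokope].
/lismokusrugiof/: the form ends in the consonant /f/, so [e] is inserted word-finally. → [lismokusrugiofe].
/banukwagef/: the form ends in the consonant /f/, so [e] is inserted word-finally. → [banukwagefe].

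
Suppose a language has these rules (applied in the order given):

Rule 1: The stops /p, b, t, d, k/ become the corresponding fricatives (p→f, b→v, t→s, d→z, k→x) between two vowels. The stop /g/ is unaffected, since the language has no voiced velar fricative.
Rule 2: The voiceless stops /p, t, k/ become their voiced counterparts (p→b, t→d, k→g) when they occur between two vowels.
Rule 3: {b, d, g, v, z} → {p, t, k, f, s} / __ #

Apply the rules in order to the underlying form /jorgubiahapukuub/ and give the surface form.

Rule 1 (intervocalic spirantization): /b/ is a stop between vowels /u/ and /i/, so it spirantizes to the fricative [v]. /p/ is a stop between vowels /a/ and /u/, so it spirantizes to the fricative [f]. /k/ is a stop between vowels /u/ and /u/, so it spirantizes to the fricative [x]. /jorgubiahapukuub/ → jorguviahafuxuub.
Rule 2 (intervocalic voicing): no segment meets the environment; /jorguviahafuxuub/ is unchanged.
Rule 3 (final devoicing): /b/ is a voiced obstruent in word-final position, so it devoices to [p]. /jorguviahafuxuub/ → jorguviahafuxuup.

jorguviahafuxuup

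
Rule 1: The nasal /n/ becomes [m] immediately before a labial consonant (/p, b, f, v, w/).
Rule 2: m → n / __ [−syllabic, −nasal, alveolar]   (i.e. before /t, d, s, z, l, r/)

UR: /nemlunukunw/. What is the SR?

Rule 1 (nasal place assimilation): /n/ precedes the labial consonant /w/, so it assimilates in place to [m]. /nemlunukunw/ → nemlunukumw.
Rule 2 (nasal place assimilation): /m/ precedes the alveolar consonant /l/, so it assimilates in place to [n]. /nemlunukumw/ → nenlunukumw.

nenlunukumw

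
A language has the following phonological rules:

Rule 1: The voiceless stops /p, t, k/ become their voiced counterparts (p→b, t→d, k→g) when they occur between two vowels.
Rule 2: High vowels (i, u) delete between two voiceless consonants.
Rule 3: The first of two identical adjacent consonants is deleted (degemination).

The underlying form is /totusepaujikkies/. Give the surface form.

todusebaujikies

Rule 1 (intervocalic voicing): /t/ is a voiceless stop between vowels /o/ and /u/, so it voices to [d]. /p/ is a voiceless stop between vowels /e/ and /a/, so it voices to [b]. /totusepaujikkies/ → todusebaujikkies.
Rule 2 (high vowel syncope): no segment meets the environment; /todusebaujikkies/ is unchanged.
Rule 3 (degemination): /kk/ is a geminate; the first /k/ deletes. /todusebaujikkies/ → todusebaujikies.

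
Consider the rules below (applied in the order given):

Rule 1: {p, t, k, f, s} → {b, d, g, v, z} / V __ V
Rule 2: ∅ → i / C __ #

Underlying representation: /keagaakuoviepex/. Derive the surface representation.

keagaaguoviebexi

Rule 1 (intervocalic voicing): /k/ is a voiceless obstruent between vowels /a/ and /u/, so it voices to [g]. /p/ is a voiceless obstruent between vowels /e/ and /e/, so it voices to [b]. /keagaakuoviepex/ → keagaaguoviebex.
Rule 2 (final i-epenthesis): the form ends in the consonant /x/, so [i] is inserted word-finally. /keagaaguoviebex/ → keagaaguoviebexi.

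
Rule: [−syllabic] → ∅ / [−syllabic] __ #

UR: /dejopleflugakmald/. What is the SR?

/d/ is the second consonant of a word-final cluster /ld/, so it deletes.
Surface form: [dejopleflugakmal].

dejopleflugakmal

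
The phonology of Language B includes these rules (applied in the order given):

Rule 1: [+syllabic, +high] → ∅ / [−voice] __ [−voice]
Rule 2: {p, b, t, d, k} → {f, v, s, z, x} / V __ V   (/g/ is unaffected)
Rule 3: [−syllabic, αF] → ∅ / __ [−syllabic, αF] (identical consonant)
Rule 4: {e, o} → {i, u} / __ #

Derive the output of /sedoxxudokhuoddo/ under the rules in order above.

Rule 1 (high vowel syncope): no segment meets the environment; /sedoxxudokhuoddo/ is unchanged.
Rule 2 (intervocalic spirantization): /d/ is a stop between vowels /e/ and /o/, so it spirantizes to the fricative [z]. /d/ is a stop between vowels /u/ and /o/, so it spirantizes to the fricative [z]. /sedoxxudokhuoddo/ → sezoxxuzokhuoddo.
Rule 3 (degemination): /xx/ is a geminate; the first /x/ deletes. /dd/ is a geminate; the first /d/ deletes. /sezoxxuzokhuoddo/ → sezoxuzokhuodo.
Rule 4 (final vowel raising): /o/ is a mid vowel in word-final position, so it raises to [u]. /sezoxuzokhuodo/ → sezoxuzokhuodu.

sezoxuzokhuodu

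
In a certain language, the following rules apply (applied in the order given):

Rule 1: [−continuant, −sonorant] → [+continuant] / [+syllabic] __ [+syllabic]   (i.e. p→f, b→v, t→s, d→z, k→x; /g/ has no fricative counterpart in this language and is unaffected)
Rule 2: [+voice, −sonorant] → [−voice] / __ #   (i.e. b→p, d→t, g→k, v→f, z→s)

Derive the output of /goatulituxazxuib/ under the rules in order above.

Rule 1 (intervocalic spirantization): /t/ is a stop between vowels /a/ and /u/, so it spirantizes to the fricative [s]. /t/ is a stop between vowels /i/ and /u/, so it spirantizes to the fricative [s]. /goatulituxazxuib/ → goasulisuxazxuib.
Rule 2 (final devoicing): /b/ is a voiced obstruent in word-final position, so it devoices to [p]. /goasulisuxazxuib/ → goasulisuxazxuip.

goasulisuxazxuip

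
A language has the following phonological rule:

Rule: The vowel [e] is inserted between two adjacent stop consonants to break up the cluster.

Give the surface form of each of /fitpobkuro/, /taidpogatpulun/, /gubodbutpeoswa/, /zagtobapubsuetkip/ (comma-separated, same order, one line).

/fitpobkuro/: /t/ and /p/ form a stop–stop cluster, so [e] is inserted between them. /b/ and /k/ form a stop–stop cluster, so [e] is inserted between them. → [fitepobekuro].
/taidpogatpulun/: /d/ and /p/ form a stop–stop cluster, so [e] is inserted between them. /t/ and /p/ form a stop–stop cluster, so [e] is inserted between them. → [taidepogatepulun].
/gubodbutpeoswa/: /d/ and /b/ form a stop–stop cluster, so [e] is inserted between them. /t/ and /p/ form a stop–stop cluster, so [e] is inserted between them. → [gubodebutepeoswa].
/zagtobapubsuetkip/: /g/ and /t/ form a stop–stop cluster, so [e] is inserted between them. /t/ and /k/ form a stop–stop cluster, so [e] is inserted between them. → [zagetobapubsuetekip].

fitepobekuro, taidepogatepulun, gubodebutepeoswa, zagetobapubsuetekip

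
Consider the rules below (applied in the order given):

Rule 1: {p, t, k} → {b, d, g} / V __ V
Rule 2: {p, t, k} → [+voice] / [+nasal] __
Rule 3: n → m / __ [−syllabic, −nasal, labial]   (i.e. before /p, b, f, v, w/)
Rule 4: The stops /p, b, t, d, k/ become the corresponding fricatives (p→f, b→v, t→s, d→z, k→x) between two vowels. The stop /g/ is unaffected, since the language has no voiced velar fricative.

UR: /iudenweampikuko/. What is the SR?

Rule 1 (intervocalic voicing): /k/ is a voiceless stop between vowels /i/ and /u/, so it voices to [g]. /k/ is a voiceless stop between vowels /u/ and /o/, so it voices to [g]. /iudenweampikuko/ → iudenweampigugo.
Rule 2 (post-nasal voicing): /p/ is a voiceless stop immediately after the nasal /m/, so it voices to [b]. /iudenweampigugo/ → iudenweambigugo.
Rule 3 (nasal place assimilation): /n/ precedes the labial consonant /w/, so it assimilates in place to [m]. /iudenweambigugo/ → iudemweambigugo.
Rule 4 (intervocalic spirantization): /d/ is a stop between vowels /u/ and /e/, so it spirantizes to the fricative [z]. /iudemweambigugo/ → iuzemweambigugo.

iuzemweambigugo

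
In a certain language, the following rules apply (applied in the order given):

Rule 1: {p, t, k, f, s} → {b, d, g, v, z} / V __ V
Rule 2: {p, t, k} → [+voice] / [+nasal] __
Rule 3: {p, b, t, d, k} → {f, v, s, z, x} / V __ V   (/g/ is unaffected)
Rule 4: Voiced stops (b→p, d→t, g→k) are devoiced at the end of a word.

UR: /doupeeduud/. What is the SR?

Rule 1 (intervocalic voicing): /p/ is a voiceless obstruent between vowels /u/ and /e/, so it voices to [b]. /doupeeduud/ → doubeeduud.
Rule 2 (post-nasal voicing): no segment meets the environment; /doubeeduud/ is unchanged.
Rule 3 (intervocalic spirantization): /b/ is a stop between vowels /u/ and /e/, so it spirantizes to the fricative [v]. /d/ is a stop between vowels /e/ and /u/, so it spirantizes to the fricative [z]. /doubeeduud/ → douveezuud.
Rule 4 (final devoicing): /d/ is a voiced stop in word-final position, so it devoices to [t]. /douveezuud/ → douveezuut.

douveezuut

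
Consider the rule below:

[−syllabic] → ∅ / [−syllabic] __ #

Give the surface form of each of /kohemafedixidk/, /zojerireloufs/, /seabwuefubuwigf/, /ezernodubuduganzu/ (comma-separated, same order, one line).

/kohemafedixidk/: /k/ is the second consonant of a word-final cluster /dk/, so it deletes. → [kohemafedixid].
/zojerireloufs/: /s/ is the second consonant of a word-final cluster /fs/, so it deletes. → [zojerirelouf].
/seabwuefubuwigf/: /f/ is the second consonant of a word-final cluster /gf/, so it deletes. → [seabwuefubuwig].
/ezernodubuduganzu/: the rule's environment is not met; surfaces unchanged as [ezernodubuduganzu].

kohemafedixid, zojerirelouf, seabwuefubuwig, ezernodubuduganzu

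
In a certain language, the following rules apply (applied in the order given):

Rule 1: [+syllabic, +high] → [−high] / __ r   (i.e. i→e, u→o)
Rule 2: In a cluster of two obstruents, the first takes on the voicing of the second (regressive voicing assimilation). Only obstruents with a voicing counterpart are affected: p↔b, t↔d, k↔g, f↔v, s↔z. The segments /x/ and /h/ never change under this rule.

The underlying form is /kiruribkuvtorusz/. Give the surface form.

keroripkuftoruzz

Rule 1 (pre-rhotic lowering): /i/ is a high vowel immediately before /r/, so it lowers to [e]. /u/ is a high vowel immediately before /r/, so it lowers to [o]. /kiruribkuvtorusz/ → keroribkuvtorusz.
Rule 2 (regressive voicing assimilation): /b/ precedes the voiceless obstruent /k/, so it devoices to [p] by assimilation. /v/ precedes the voiceless obstruent /t/, so it devoices to [f] by assimilation. /s/ precedes the voiced obstruent /z/, so it voices to [z] by assimilation. /keroribkuvtorusz/ → keroripkuftoruzz.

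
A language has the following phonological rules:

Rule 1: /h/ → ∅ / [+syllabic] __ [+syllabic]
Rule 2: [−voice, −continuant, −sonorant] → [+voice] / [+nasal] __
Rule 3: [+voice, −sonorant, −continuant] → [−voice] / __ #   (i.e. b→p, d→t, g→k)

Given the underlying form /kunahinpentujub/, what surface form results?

kunainbendujup

Rule 1 (intervocalic h-deletion): /h/ occurs between vowels /a/ and /i/, so it deletes. /kunahinpentujub/ → kunainpentujub.
Rule 2 (post-nasal voicing): /p/ is a voiceless stop immediately after the nasal /n/, so it voices to [b]. /t/ is a voiceless stop immediately after the nasal /n/, so it voices to [d]. /kunainpentujub/ → kunainbendujub.
Rule 3 (final devoicing): /b/ is a voiced stop in word-final position, so it devoices to [p]. /kunainbendujub/ → kunainbendujup.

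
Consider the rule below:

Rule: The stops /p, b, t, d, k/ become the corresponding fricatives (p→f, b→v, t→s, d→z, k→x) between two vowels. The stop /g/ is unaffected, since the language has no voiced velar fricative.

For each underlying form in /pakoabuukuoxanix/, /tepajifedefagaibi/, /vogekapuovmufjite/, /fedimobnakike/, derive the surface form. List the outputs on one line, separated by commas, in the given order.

paxoavuuxuoxanix, tefajifezefagaivi, vogexafuovmufjise, fezimobnaxixe

/pakoabuukuoxanix/: /k/ is a stop between vowels /a/ and /o/, so it spirantizes to the fricative [x]. /b/ is a stop between vowels /a/ and /u/, so it spirantizes to the fricative [v]. /k/ is a stop between vowels /u/ and /u/, so it spirantizes to the fricative [x]. → [paxoavuuxuoxanix].
/tepajifedefagaibi/: /p/ is a stop between vowels /e/ and /a/, so it spirantizes to the fricative [f]. /d/ is a stop between vowels /e/ and /e/, so it spirantizes to the fricative [z]. /b/ is a stop between vowels /i/ and /i/, so it spirantizes to the fricative [v]. → [tefajifezefagaivi].
/vogekapuovmufjite/: /k/ is a stop between vowels /e/ and /a/, so it spirantizes to the fricative [x]. /p/ is a stop between vowels /a/ and /u/, so it spirantizes to the fricative [f]. /t/ is a stop between vowels /i/ and /e/, so it spirantizes to the fricative [s]. → [vogexafuovmufjise].
/fedimobnakike/: /d/ is a stop between vowels /e/ and /i/, so it spirantizes to the fricative [z]. /k/ is a stop between vowels /a/ and /i/, so it spirantizes to the fricative [x]. /k/ is a stop between vowels /i/ and /e/, so it spirantizes to the fricative [x]. → [fezimobnaxixe].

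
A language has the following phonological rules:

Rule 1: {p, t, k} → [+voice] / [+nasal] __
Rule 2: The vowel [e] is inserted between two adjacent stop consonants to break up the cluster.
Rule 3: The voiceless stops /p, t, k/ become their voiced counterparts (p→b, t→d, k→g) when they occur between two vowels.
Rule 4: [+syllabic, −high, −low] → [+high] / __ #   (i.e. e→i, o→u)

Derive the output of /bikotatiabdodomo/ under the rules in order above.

bigodadiabedodomu

Rule 1 (post-nasal voicing): no segment meets the environment; /bikotatiabdodomo/ is unchanged.
Rule 2 (stop-cluster e-epenthesis): /b/ and /d/ form a stop–stop cluster, so [e] is inserted between them. /bikotatiabdodomo/ → bikotatiabedodomo.
Rule 3 (intervocalic voicing): /k/ is a voiceless stop between vowels /i/ and /o/, so it voices to [g]. /t/ is a voiceless stop between vowels /o/ and /a/, so it voices to [d]. /t/ is a voiceless stop between vowels /a/ and /i/, so it voices to [d]. /bikotatiabedodomo/ → bigodadiabedodomo.
Rule 4 (final vowel raising): /o/ is a mid vowel in word-final position, so it raises to [u]. /bigodadiabedodomo/ → bigodadiabedodomu.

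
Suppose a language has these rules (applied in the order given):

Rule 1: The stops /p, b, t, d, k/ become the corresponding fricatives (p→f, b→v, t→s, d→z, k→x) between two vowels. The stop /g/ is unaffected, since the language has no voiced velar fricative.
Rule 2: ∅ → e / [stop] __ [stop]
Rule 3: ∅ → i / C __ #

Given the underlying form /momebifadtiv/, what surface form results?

Rule 1 (intervocalic spirantization): /b/ is a stop between vowels /e/ and /i/, so it spirantizes to the fricative [v]. /momebifadtiv/ → momevifadtiv.
Rule 2 (stop-cluster e-epenthesis): /d/ and /t/ form a stop–stop cluster, so [e] is inserted between them. /momevifadtiv/ → momevifadetiv.
Rule 3 (final i-epenthesis): the form ends in the consonant /v/, so [i] is inserted word-finally. /momevifadetiv/ → momevifadetivi.

momevifadetivi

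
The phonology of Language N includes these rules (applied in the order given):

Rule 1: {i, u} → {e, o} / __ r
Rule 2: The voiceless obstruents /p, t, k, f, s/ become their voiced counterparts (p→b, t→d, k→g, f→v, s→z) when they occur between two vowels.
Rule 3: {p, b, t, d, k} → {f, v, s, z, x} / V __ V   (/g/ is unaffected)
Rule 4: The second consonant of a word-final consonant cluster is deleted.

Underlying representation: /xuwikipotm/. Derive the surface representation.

Rule 1 (pre-rhotic lowering): no segment meets the environment; /xuwikipotm/ is unchanged.
Rule 2 (intervocalic voicing): /k/ is a voiceless obstruent between vowels /i/ and /i/, so it voices to [g]. /p/ is a voiceless obstruent between vowels /i/ and /o/, so it voices to [b]. /xuwikipotm/ → xuwigibotm.
Rule 3 (intervocalic spirantization): /b/ is a stop between vowels /i/ and /o/, so it spirantizes to the fricative [v]. /xuwigibotm/ → xuwigivotm.
Rule 4 (final cluster simplification): /m/ is the second consonant of a word-final cluster /tm/, so it deletes. /xuwigivotm/ → xuwigivot.

xuwigivot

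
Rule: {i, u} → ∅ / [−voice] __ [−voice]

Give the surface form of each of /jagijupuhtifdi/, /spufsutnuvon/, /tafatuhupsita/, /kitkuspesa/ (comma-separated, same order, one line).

jagijuphtfdi, spfstnuvon, tafathpsta, ktkspesa

/jagijupuhtifdi/: /u/ is a high vowel flanked by voiceless consonants /p/ and /h/, so it deletes. /i/ is a high vowel flanked by voiceless consonants /t/ and /f/, so it deletes. → [jagijuphtfdi].
/spufsutnuvon/: /u/ is a high vowel flanked by voiceless consonants /p/ and /f/, so it deletes. /u/ is a high vowel flanked by voiceless consonants /s/ and /t/, so it deletes. → [spfstnuvon].
/tafatuhupsita/: /u/ is a high vowel flanked by voiceless consonants /t/ and /h/, so it deletes. /u/ is a high vowel flanked by voiceless consonants /h/ and /p/, so it deletes. /i/ is a high vowel flanked by voiceless consonants /s/ and /t/, so it deletes. → [tafathpsta].
/kitkuspesa/: /i/ is a high vowel flanked by voiceless consonants /k/ and /t/, so it deletes. /u/ is a high vowel flanked by voiceless consonants /k/ and /s/, so it deletes. → [ktkspesa].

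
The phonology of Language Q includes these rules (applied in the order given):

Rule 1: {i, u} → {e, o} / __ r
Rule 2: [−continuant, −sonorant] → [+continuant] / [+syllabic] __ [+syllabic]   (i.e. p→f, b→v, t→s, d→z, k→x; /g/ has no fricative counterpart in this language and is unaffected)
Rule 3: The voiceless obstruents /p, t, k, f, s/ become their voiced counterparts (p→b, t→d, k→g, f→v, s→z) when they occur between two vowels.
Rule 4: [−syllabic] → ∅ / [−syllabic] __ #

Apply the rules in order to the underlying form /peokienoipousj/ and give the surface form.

peoxienoivous

Rule 1 (pre-rhotic lowering): no segment meets the environment; /peokienoipousj/ is unchanged.
Rule 2 (intervocalic spirantization): /k/ is a stop between vowels /o/ and /i/, so it spirantizes to the fricative [x]. /p/ is a stop between vowels /i/ and /o/, so it spirantizes to the fricative [f]. /peokienoipousj/ → peoxienoifousj.
Rule 3 (intervocalic voicing): /f/ is a voiceless obstruent between vowels /i/ and /o/, so it voices to [v]. /peoxienoifousj/ → peoxienoivousj.
Rule 4 (final cluster simplification): /j/ is the second consonant of a word-final cluster /sj/, so it deletes. /peoxienoivousj/ → peoxienoivous.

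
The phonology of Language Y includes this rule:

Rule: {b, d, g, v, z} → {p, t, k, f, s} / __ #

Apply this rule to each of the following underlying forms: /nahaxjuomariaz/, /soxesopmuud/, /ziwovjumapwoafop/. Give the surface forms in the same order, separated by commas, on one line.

nahaxjuomarias, soxesopmuut, ziwovjumapwoafop

/nahaxjuomariaz/: /z/ is a voiced obstruent in word-final position, so it devoices to [s]. → [nahaxjuomarias].
/soxesopmuud/: /d/ is a voiced obstruent in word-final position, so it devoices to [t]. → [soxesopmuut].
/ziwovjumapwoafop/: the rule's environment is not met; surfaces unchanged as [ziwovjumapwoafop].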